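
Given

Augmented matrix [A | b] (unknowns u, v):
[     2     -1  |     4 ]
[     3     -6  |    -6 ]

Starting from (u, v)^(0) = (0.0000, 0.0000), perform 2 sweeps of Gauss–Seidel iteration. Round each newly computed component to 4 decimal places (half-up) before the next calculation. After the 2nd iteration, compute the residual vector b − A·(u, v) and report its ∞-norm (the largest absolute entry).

0.5000

Iteration 1:
  u = (4 - (-1)·0.0000) / (2) = 2.0000
  v = (-6 - (3)·2.0000) / (-6) = 2.0000
Iteration 2:
  u = (4 - (-1)·2.0000) / (2) = 3.0000
  v = (-6 - (3)·3.0000) / (-6) = 2.5000
Residual b − A·x = (0.5000, 0.0000); ∞-norm = 0.5000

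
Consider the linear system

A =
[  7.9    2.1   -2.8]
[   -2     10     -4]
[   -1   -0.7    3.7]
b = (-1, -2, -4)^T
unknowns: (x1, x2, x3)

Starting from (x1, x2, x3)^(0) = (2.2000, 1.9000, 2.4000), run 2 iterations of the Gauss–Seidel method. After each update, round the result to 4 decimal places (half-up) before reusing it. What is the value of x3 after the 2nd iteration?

-1.3845

Iteration 1:
  x1 = (-1 - (2.1)·1.9000 - (-2.8)·2.4000) / (7.9) = 0.2190
  x2 = (-2 - (-2)·0.2190 - (-4)·2.4000) / (10) = 0.8038
  x3 = (-4 - (-1)·0.2190 - (-0.7)·0.8038) / (3.7) = -0.8698
Iteration 2:
  x1 = (-1 - (2.1)·0.8038 - (-2.8)·-0.8698) / (7.9) = -0.6485
  x2 = (-2 - (-2)·-0.6485 - (-4)·-0.8698) / (10) = -0.6776
  x3 = (-4 - (-1)·-0.6485 - (-0.7)·-0.6776) / (3.7) = -1.3845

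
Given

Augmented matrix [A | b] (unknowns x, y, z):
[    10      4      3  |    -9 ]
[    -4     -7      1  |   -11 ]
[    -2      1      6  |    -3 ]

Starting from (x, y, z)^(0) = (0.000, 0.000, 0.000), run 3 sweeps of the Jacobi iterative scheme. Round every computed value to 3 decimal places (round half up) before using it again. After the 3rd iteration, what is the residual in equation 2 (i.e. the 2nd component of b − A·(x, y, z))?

Iteration 1:
  x = (-9 - (4)·0.000 - (3)·0.000) / (10) = -0.900
  y = (-11 - (-4)·0.000 - (1)·0.000) / (-7) = 1.571
  z = (-3 - (-2)·0.000 - (1)·0.000) / (6) = -0.500
Iteration 2:
  x = (-9 - (4)·1.571 - (3)·-0.500) / (10) = -1.378
  y = (-11 - (-4)·-0.900 - (1)·-0.500) / (-7) = 2.014
  z = (-3 - (-2)·-0.900 - (1)·1.571) / (6) = -1.062
Iteration 3:
  x = (-9 - (4)·2.014 - (3)·-1.062) / (10) = -1.387
  y = (-11 - (-4)·-1.378 - (1)·-1.062) / (-7) = 2.207
  z = (-3 - (-2)·-1.378 - (1)·2.014) / (6) = -1.295
Residual b − A·x = (-0.073, 0.196, -0.211)

0.196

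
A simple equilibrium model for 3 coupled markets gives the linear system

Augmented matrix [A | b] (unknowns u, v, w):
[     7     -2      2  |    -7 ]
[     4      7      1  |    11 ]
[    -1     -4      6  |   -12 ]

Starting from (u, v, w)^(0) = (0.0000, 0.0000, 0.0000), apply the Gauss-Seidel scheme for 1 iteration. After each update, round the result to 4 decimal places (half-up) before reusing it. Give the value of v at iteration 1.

Iteration 1:
  u = (-7 - (-2)·0.0000 - (2)·0.0000) / (7) = -1.0000
  v = (11 - (4)·-1.0000 - (1)·0.0000) / (7) = 2.1429
  w = (-12 - (-1)·-1.0000 - (-4)·2.1429) / (6) = -0.7381

2.1429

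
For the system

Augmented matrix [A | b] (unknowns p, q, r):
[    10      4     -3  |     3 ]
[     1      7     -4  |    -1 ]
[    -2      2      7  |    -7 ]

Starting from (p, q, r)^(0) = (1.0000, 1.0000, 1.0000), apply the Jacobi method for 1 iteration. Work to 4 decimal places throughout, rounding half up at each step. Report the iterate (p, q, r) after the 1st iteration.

Iteration 1:
  p = (3 - (4)·1.0000 - (-3)·1.0000) / (10) = 0.2000
  q = (-1 - (1)·1.0000 - (-4)·1.0000) / (7) = 0.2857
  r = (-7 - (-2)·1.0000 - (2)·1.0000) / (7) = -1.0000

(0.2000, 0.2857, -1.0000)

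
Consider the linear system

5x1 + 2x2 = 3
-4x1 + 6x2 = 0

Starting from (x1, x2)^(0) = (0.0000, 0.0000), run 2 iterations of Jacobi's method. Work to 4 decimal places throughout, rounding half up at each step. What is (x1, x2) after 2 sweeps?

Iteration 1:
  x1 = (3 - (2)·0.0000) / (5) = 0.6000
  x2 = (0 - (-4)·0.0000) / (6) = 0.0000
Iteration 2:
  x1 = (3 - (2)·0.0000) / (5) = 0.6000
  x2 = (0 - (-4)·0.6000) / (6) = 0.4000

(0.6000, 0.4000)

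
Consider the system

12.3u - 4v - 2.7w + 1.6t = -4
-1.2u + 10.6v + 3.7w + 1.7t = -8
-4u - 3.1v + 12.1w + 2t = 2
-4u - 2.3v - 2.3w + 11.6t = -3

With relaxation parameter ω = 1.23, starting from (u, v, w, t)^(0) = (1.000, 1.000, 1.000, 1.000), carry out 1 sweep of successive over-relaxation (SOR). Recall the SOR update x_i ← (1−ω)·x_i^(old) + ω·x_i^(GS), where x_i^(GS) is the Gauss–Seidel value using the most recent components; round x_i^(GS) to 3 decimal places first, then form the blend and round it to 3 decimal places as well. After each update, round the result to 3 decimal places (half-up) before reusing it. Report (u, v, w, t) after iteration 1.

Iteration 1:
  u: GS value = (-4 - (-4)·1.000 - (-2.7)·1.000 - (1.6)·1.000) / (12.3) = 0.089;  u ← (1−ω)·1.000 + ω·0.089 = -0.121
  v: GS value = (-8 - (-1.2)·-0.121 - (3.7)·1.000 - (1.7)·1.000) / (10.6) = -1.278;  v ← (1−ω)·1.000 + ω·-1.278 = -1.802
  w: GS value = (2 - (-4)·-0.121 - (-3.1)·-1.802 - (2)·1.000) / (12.1) = -0.502;  w ← (1−ω)·1.000 + ω·-0.502 = -0.847
  t: GS value = (-3 - (-4)·-0.121 - (-2.3)·-1.802 - (-2.3)·-0.847) / (11.6) = -0.826;  t ← (1−ω)·1.000 + ω·-0.826 = -1.246

(-0.121, -1.802, -0.847, -1.246)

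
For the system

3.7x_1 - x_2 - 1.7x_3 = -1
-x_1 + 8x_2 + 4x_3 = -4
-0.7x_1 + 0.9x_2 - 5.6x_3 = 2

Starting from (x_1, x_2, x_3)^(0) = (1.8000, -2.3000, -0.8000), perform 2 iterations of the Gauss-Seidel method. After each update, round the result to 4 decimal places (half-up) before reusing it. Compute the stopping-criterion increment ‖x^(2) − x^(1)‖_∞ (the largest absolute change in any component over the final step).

Iteration 1:
  x_1 = (-1 - (-1)·-2.3000 - (-1.7)·-0.8000) / (3.7) = -1.2595
  x_2 = (-4 - (-1)·-1.2595 - (4)·-0.8000) / (8) = -0.2574
  x_3 = (2 - (-0.7)·-1.2595 - (0.9)·-0.2574) / (-5.6) = -0.2411
Iteration 2:
  x_1 = (-1 - (-1)·-0.2574 - (-1.7)·-0.2411) / (3.7) = -0.4506
  x_2 = (-4 - (-1)·-0.4506 - (4)·-0.2411) / (8) = -0.4358
  x_3 = (2 - (-0.7)·-0.4506 - (0.9)·-0.4358) / (-5.6) = -0.3709
Change: (0.8089, -0.1784, -0.1298) → max |·| = 0.8089

0.8089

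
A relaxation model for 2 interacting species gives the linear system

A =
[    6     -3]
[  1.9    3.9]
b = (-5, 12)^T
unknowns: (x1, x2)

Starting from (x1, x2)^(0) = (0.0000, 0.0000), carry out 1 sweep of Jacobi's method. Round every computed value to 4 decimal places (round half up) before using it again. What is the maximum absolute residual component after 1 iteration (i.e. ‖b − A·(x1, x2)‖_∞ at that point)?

Iteration 1:
  x1 = (-5 - (-3)·0.0000) / (6) = -0.8333
  x2 = (12 - (1.9)·0.0000) / (3.9) = 3.0769
Residual b − A·x = (9.2305, 1.5834); ∞-norm = 9.2305

9.2305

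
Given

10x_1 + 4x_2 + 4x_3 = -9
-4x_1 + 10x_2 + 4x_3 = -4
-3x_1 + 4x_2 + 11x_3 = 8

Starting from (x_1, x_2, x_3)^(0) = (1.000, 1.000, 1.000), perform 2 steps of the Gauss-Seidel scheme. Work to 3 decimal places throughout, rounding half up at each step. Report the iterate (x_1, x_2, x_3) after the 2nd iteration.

Iteration 1:
  x_1 = (-9 - (4)·1.000 - (4)·1.000) / (10) = -1.700
  x_2 = (-4 - (-4)·-1.700 - (4)·1.000) / (10) = -1.480
  x_3 = (8 - (-3)·-1.700 - (4)·-1.480) / (11) = 0.802
Iteration 2:
  x_1 = (-9 - (4)·-1.480 - (4)·0.802) / (10) = -0.629
  x_2 = (-4 - (-4)·-0.629 - (4)·0.802) / (10) = -0.972
  x_3 = (8 - (-3)·-0.629 - (4)·-0.972) / (11) = 0.909

(-0.629, -0.972, 0.909)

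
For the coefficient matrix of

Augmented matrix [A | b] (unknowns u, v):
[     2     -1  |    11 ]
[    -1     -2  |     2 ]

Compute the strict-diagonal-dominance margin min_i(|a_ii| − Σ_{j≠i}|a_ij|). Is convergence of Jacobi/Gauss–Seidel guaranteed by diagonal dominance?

row 1: |2| − (1) = 1
row 2: |-2| − (1) = 1
minimum over rows = 1 → strictly diagonally dominant (convergence guaranteed)

1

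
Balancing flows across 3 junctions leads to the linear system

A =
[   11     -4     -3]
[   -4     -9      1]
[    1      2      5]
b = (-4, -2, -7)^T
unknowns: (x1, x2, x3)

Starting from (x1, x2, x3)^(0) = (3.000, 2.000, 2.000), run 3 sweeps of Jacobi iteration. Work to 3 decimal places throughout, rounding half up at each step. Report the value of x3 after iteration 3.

Iteration 1:
  x1 = (-4 - (-4)·2.000 - (-3)·2.000) / (11) = 0.909
  x2 = (-2 - (-4)·3.000 - (1)·2.000) / (-9) = -0.889
  x3 = (-7 - (1)·3.000 - (2)·2.000) / (5) = -2.800
Iteration 2:
  x1 = (-4 - (-4)·-0.889 - (-3)·-2.800) / (11) = -1.451
  x2 = (-2 - (-4)·0.909 - (1)·-2.800) / (-9) = -0.493
  x3 = (-7 - (1)·0.909 - (2)·-0.889) / (5) = -1.226
Iteration 3:
  x1 = (-4 - (-4)·-0.493 - (-3)·-1.226) / (11) = -0.877
  x2 = (-2 - (-4)·-1.451 - (1)·-1.226) / (-9) = 0.731
  x3 = (-7 - (1)·-1.451 - (2)·-0.493) / (5) = -0.913

-0.913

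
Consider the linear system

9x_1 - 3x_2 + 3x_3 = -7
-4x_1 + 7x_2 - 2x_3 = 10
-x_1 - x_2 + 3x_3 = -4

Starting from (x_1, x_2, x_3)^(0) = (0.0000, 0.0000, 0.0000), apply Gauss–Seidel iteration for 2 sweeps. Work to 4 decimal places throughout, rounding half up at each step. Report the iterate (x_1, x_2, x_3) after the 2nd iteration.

Iteration 1:
  x_1 = (-7 - (-3)·0.0000 - (3)·0.0000) / (9) = -0.7778
  x_2 = (10 - (-4)·-0.7778 - (-2)·0.0000) / (7) = 0.9841
  x_3 = (-4 - (-1)·-0.7778 - (-1)·0.9841) / (3) = -1.2646
Iteration 2:
  x_1 = (-7 - (-3)·0.9841 - (3)·-1.2646) / (9) = -0.0282
  x_2 = (10 - (-4)·-0.0282 - (-2)·-1.2646) / (7) = 1.0511
  x_3 = (-4 - (-1)·-0.0282 - (-1)·1.0511) / (3) = -0.9924

(-0.0282, 1.0511, -0.9924)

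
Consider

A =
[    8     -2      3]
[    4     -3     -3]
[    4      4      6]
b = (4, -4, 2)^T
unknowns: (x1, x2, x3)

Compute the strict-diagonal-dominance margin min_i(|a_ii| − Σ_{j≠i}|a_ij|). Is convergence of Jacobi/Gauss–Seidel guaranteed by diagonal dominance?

row 1: |8| − (2+3) = 3
row 2: |-3| − (4+3) = -4
row 3: |6| − (4+4) = -2
minimum over rows = -4 → not strictly diagonally dominant

-4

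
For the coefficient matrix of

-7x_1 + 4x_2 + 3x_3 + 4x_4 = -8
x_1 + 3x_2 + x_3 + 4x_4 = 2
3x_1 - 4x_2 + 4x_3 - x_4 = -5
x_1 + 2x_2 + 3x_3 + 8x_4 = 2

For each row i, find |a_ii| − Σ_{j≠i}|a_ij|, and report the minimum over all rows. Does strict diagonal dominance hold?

row 1: |-7| − (4+3+4) = -4
row 2: |3| − (1+1+4) = -3
row 3: |4| − (3+4+1) = -4
row 4: |8| − (1+2+3) = 2
minimum over rows = -4 → not strictly diagonally dominant

-4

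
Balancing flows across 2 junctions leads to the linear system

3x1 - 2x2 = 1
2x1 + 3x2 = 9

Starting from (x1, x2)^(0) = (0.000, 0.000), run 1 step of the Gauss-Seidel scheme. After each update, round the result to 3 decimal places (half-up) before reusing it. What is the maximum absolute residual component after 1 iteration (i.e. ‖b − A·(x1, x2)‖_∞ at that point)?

5.557

Iteration 1:
  x1 = (1 - (-2)·0.000) / (3) = 0.333
  x2 = (9 - (2)·0.333) / (3) = 2.778
Residual b − A·x = (5.557, 0.000); ∞-norm = 5.557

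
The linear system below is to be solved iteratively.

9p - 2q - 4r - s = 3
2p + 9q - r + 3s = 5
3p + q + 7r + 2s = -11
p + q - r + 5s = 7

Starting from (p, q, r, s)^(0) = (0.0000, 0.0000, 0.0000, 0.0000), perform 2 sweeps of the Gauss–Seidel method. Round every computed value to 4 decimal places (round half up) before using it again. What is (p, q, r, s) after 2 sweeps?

(-0.2543, 0.1205, -1.7312, 1.0805)

Iteration 1:
  p = (3 - (-2)·0.0000 - (-4)·0.0000 - (-1)·0.0000) / (9) = 0.3333
  q = (5 - (2)·0.3333 - (-1)·0.0000 - (3)·0.0000) / (9) = 0.4815
  r = (-11 - (3)·0.3333 - (1)·0.4815 - (2)·0.0000) / (7) = -1.7831
  s = (7 - (1)·0.3333 - (1)·0.4815 - (-1)·-1.7831) / (5) = 0.8804
Iteration 2:
  p = (3 - (-2)·0.4815 - (-4)·-1.7831 - (-1)·0.8804) / (9) = -0.2543
  q = (5 - (2)·-0.2543 - (-1)·-1.7831 - (3)·0.8804) / (9) = 0.1205
  r = (-11 - (3)·-0.2543 - (1)·0.1205 - (2)·0.8804) / (7) = -1.7312
  s = (7 - (1)·-0.2543 - (1)·0.1205 - (-1)·-1.7312) / (5) = 1.0805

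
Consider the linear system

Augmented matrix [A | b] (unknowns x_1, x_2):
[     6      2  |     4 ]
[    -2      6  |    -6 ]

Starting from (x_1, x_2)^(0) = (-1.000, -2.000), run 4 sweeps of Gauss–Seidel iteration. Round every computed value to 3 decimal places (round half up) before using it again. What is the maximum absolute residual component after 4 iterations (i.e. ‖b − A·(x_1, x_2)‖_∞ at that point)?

0.006

Iteration 1:
  x_1 = (4 - (2)·-2.000) / (6) = 1.333
  x_2 = (-6 - (-2)·1.333) / (6) = -0.556
Iteration 2:
  x_1 = (4 - (2)·-0.556) / (6) = 0.852
  x_2 = (-6 - (-2)·0.852) / (6) = -0.716
Iteration 3:
  x_1 = (4 - (2)·-0.716) / (6) = 0.905
  x_2 = (-6 - (-2)·0.905) / (6) = -0.698
Iteration 4:
  x_1 = (4 - (2)·-0.698) / (6) = 0.899
  x_2 = (-6 - (-2)·0.899) / (6) = -0.700
Residual b − A·x = (0.006, -0.002); ∞-norm = 0.006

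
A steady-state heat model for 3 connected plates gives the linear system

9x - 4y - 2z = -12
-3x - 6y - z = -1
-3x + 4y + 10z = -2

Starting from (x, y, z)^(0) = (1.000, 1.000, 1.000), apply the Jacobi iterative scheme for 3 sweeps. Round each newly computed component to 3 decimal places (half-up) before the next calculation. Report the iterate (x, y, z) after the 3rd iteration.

Iteration 1:
  x = (-12 - (-4)·1.000 - (-2)·1.000) / (9) = -0.667
  y = (-1 - (-3)·1.000 - (-1)·1.000) / (-6) = -0.500
  z = (-2 - (-3)·1.000 - (4)·1.000) / (10) = -0.300
Iteration 2:
  x = (-12 - (-4)·-0.500 - (-2)·-0.300) / (9) = -1.622
  y = (-1 - (-3)·-0.667 - (-1)·-0.300) / (-6) = 0.550
  z = (-2 - (-3)·-0.667 - (4)·-0.500) / (10) = -0.200
Iteration 3:
  x = (-12 - (-4)·0.550 - (-2)·-0.200) / (9) = -1.133
  y = (-1 - (-3)·-1.622 - (-1)·-0.200) / (-6) = 1.011
  z = (-2 - (-3)·-1.622 - (4)·0.550) / (10) = -0.907

(-1.133, 1.011, -0.907)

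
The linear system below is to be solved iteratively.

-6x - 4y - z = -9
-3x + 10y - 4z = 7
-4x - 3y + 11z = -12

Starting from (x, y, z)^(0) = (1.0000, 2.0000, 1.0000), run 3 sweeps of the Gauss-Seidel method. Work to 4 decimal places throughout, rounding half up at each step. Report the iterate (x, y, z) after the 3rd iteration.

Iteration 1:
  x = (-9 - (-4)·2.0000 - (-1)·1.0000) / (-6) = 0.0000
  y = (7 - (-3)·0.0000 - (-4)·1.0000) / (10) = 1.1000
  z = (-12 - (-4)·0.0000 - (-3)·1.1000) / (11) = -0.7909
Iteration 2:
  x = (-9 - (-4)·1.1000 - (-1)·-0.7909) / (-6) = 0.8985
  y = (7 - (-3)·0.8985 - (-4)·-0.7909) / (10) = 0.6532
  z = (-12 - (-4)·0.8985 - (-3)·0.6532) / (11) = -0.5860
Iteration 3:
  x = (-9 - (-4)·0.6532 - (-1)·-0.5860) / (-6) = 1.1622
  y = (7 - (-3)·1.1622 - (-4)·-0.5860) / (10) = 0.8143
  z = (-12 - (-4)·1.1622 - (-3)·0.8143) / (11) = -0.4462

(1.1622, 0.8143, -0.4462)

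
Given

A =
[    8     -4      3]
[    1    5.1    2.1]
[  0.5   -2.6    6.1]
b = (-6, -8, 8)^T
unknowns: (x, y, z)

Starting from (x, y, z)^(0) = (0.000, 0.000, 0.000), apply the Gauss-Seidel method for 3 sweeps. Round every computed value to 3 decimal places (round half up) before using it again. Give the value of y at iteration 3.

-1.540

Iteration 1:
  x = (-6 - (-4)·0.000 - (3)·0.000) / (8) = -0.750
  y = (-8 - (1)·-0.750 - (2.1)·0.000) / (5.1) = -1.422
  z = (8 - (0.5)·-0.750 - (-2.6)·-1.422) / (6.1) = 0.767
Iteration 2:
  x = (-6 - (-4)·-1.422 - (3)·0.767) / (8) = -1.749
  y = (-8 - (1)·-1.749 - (2.1)·0.767) / (5.1) = -1.542
  z = (8 - (0.5)·-1.749 - (-2.6)·-1.542) / (6.1) = 0.798
Iteration 3:
  x = (-6 - (-4)·-1.542 - (3)·0.798) / (8) = -1.820
  y = (-8 - (1)·-1.820 - (2.1)·0.798) / (5.1) = -1.540
  z = (8 - (0.5)·-1.820 - (-2.6)·-1.540) / (6.1) = 0.804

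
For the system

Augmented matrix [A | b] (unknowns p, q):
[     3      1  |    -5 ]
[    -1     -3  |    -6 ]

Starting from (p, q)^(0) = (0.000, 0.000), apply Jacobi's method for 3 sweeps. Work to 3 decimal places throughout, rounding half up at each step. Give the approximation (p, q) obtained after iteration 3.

Iteration 1:
  p = (-5 - (1)·0.000) / (3) = -1.667
  q = (-6 - (-1)·0.000) / (-3) = 2.000
Iteration 2:
  p = (-5 - (1)·2.000) / (3) = -2.333
  q = (-6 - (-1)·-1.667) / (-3) = 2.556
Iteration 3:
  p = (-5 - (1)·2.556) / (3) = -2.519
  q = (-6 - (-1)·-2.333) / (-3) = 2.778

(-2.519, 2.778)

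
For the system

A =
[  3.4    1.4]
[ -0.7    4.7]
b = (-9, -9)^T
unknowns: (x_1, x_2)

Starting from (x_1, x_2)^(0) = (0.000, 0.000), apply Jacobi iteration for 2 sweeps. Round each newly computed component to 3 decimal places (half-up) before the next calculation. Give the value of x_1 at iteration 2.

Iteration 1:
  x_1 = (-9 - (1.4)·0.000) / (3.4) = -2.647
  x_2 = (-9 - (-0.7)·0.000) / (4.7) = -1.915
Iteration 2:
  x_1 = (-9 - (1.4)·-1.915) / (3.4) = -1.859
  x_2 = (-9 - (-0.7)·-2.647) / (4.7) = -2.309

-1.859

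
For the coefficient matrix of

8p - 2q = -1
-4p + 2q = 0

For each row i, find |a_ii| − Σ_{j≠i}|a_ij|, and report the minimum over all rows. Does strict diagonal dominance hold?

-2

row 1: |8| − (2) = 6
row 2: |2| − (4) = -2
minimum over rows = -2 → not strictly diagonally dominant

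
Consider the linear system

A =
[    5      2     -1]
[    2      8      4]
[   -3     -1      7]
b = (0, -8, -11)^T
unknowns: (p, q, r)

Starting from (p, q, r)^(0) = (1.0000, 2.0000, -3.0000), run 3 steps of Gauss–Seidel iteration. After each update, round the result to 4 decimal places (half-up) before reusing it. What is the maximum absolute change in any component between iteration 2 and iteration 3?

0.2925

Iteration 1:
  p = (0 - (2)·2.0000 - (-1)·-3.0000) / (5) = -1.4000
  q = (-8 - (2)·-1.4000 - (4)·-3.0000) / (8) = 0.8500
  r = (-11 - (-3)·-1.4000 - (-1)·0.8500) / (7) = -2.0500
Iteration 2:
  p = (0 - (2)·0.8500 - (-1)·-2.0500) / (5) = -0.7500
  q = (-8 - (2)·-0.7500 - (4)·-2.0500) / (8) = 0.2125
  r = (-11 - (-3)·-0.7500 - (-1)·0.2125) / (7) = -1.8625
Iteration 3:
  p = (0 - (2)·0.2125 - (-1)·-1.8625) / (5) = -0.4575
  q = (-8 - (2)·-0.4575 - (4)·-1.8625) / (8) = 0.0456
  r = (-11 - (-3)·-0.4575 - (-1)·0.0456) / (7) = -1.7610
Change: (0.2925, -0.1669, 0.1015) → max |·| = 0.2925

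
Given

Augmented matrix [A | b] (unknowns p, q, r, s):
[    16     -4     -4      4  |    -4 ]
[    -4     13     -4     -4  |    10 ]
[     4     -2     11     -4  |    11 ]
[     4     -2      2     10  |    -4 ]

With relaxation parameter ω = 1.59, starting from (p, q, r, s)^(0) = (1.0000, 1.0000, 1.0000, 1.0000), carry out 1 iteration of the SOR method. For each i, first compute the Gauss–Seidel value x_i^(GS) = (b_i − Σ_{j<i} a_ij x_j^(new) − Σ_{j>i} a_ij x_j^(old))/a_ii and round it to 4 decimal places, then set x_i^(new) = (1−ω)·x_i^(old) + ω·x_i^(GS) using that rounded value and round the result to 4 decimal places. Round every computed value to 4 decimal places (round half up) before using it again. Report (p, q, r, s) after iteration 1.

Iteration 1:
  p: GS value = (-4 - (-4)·1.0000 - (-4)·1.0000 - (4)·1.0000) / (16) = 0.0000;  p ← (1−ω)·1.0000 + ω·0.0000 = -0.5900
  q: GS value = (10 - (-4)·-0.5900 - (-4)·1.0000 - (-4)·1.0000) / (13) = 1.2031;  q ← (1−ω)·1.0000 + ω·1.2031 = 1.3229
  r: GS value = (11 - (4)·-0.5900 - (-2)·1.3229 - (-4)·1.0000) / (11) = 1.8187;  r ← (1−ω)·1.0000 + ω·1.8187 = 2.3017
  s: GS value = (-4 - (4)·-0.5900 - (-2)·1.3229 - (2)·2.3017) / (10) = -0.3598;  s ← (1−ω)·1.0000 + ω·-0.3598 = -1.1621

(-0.5900, 1.3229, 2.3017, -1.1621)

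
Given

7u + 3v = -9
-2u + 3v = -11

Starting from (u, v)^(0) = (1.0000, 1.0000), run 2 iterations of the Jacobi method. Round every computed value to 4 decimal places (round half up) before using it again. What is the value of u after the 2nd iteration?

Iteration 1:
  u = (-9 - (3)·1.0000) / (7) = -1.7143
  v = (-11 - (-2)·1.0000) / (3) = -3.0000
Iteration 2:
  u = (-9 - (3)·-3.0000) / (7) = 0.0000
  v = (-11 - (-2)·-1.7143) / (3) = -4.8095

0.0000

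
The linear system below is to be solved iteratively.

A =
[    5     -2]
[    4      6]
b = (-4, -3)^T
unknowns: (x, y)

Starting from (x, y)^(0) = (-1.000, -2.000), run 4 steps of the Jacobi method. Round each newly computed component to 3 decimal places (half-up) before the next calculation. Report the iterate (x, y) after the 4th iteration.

(-0.804, -0.118)

Iteration 1:
  x = (-4 - (-2)·-2.000) / (5) = -1.600
  y = (-3 - (4)·-1.000) / (6) = 0.167
Iteration 2:
  x = (-4 - (-2)·0.167) / (5) = -0.733
  y = (-3 - (4)·-1.600) / (6) = 0.567
Iteration 3:
  x = (-4 - (-2)·0.567) / (5) = -0.573
  y = (-3 - (4)·-0.733) / (6) = -0.011
Iteration 4:
  x = (-4 - (-2)·-0.011) / (5) = -0.804
  y = (-3 - (4)·-0.573) / (6) = -0.118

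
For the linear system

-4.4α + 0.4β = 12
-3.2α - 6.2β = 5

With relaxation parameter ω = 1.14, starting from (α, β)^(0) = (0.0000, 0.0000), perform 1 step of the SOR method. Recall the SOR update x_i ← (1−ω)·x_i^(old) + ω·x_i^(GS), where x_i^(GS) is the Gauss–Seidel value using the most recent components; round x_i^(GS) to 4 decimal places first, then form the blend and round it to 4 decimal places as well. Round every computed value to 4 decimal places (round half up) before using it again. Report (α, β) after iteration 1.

(-3.1091, 0.9099)

Iteration 1:
  α: GS value = (12 - (0.4)·0.0000) / (-4.4) = -2.7273;  α ← (1−ω)·0.0000 + ω·-2.7273 = -3.1091
  β: GS value = (5 - (-3.2)·-3.1091) / (-6.2) = 0.7982;  β ← (1−ω)·0.0000 + ω·0.7982 = 0.9099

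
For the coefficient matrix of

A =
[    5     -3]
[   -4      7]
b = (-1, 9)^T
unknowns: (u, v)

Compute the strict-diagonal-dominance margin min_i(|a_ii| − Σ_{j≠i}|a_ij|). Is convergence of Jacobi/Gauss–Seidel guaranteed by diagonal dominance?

2

row 1: |5| − (3) = 2
row 2: |7| − (4) = 3
minimum over rows = 2 → strictly diagonally dominant (convergence guaranteed)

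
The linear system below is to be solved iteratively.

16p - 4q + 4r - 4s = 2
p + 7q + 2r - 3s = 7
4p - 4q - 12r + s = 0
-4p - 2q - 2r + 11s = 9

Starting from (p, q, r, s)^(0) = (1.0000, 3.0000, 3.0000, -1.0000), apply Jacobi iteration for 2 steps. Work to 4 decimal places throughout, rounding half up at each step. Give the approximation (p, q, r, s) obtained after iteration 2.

(0.7735, 2.2062, 0.2906, 0.5584)

Iteration 1:
  p = (2 - (-4)·3.0000 - (4)·3.0000 - (-4)·-1.0000) / (16) = -0.1250
  q = (7 - (1)·1.0000 - (2)·3.0000 - (-3)·-1.0000) / (7) = -0.4286
  r = (0 - (4)·1.0000 - (-4)·3.0000 - (1)·-1.0000) / (-12) = -0.7500
  s = (9 - (-4)·1.0000 - (-2)·3.0000 - (-2)·3.0000) / (11) = 2.2727
Iteration 2:
  p = (2 - (-4)·-0.4286 - (4)·-0.7500 - (-4)·2.2727) / (16) = 0.7735
  q = (7 - (1)·-0.1250 - (2)·-0.7500 - (-3)·2.2727) / (7) = 2.2062
  r = (0 - (4)·-0.1250 - (-4)·-0.4286 - (1)·2.2727) / (-12) = 0.2906
  s = (9 - (-4)·-0.1250 - (-2)·-0.4286 - (-2)·-0.7500) / (11) = 0.5584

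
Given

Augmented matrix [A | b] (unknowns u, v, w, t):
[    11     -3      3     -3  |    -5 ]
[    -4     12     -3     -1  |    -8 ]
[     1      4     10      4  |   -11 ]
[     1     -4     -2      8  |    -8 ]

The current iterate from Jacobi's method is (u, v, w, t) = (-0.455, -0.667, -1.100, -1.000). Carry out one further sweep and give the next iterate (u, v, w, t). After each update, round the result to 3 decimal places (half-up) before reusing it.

One sweep:
  u = (-5 - (-3)·-0.667 - (3)·-1.100 - (-3)·-1.000) / (11) = -0.609
  v = (-8 - (-4)·-0.455 - (-3)·-1.100 - (-1)·-1.000) / (12) = -1.177
  w = (-11 - (1)·-0.455 - (4)·-0.667 - (4)·-1.000) / (10) = -0.388
  t = (-8 - (1)·-0.455 - (-4)·-0.667 - (-2)·-1.100) / (8) = -1.552

(-0.609, -1.177, -0.388, -1.552)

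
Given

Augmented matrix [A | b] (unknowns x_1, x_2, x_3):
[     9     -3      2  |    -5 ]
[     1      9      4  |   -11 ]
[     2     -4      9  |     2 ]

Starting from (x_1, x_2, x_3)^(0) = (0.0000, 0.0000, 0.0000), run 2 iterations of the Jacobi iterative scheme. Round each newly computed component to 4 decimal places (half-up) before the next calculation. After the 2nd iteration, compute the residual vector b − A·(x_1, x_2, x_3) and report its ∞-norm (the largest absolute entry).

Iteration 1:
  x_1 = (-5 - (-3)·0.0000 - (2)·0.0000) / (9) = -0.5556
  x_2 = (-11 - (1)·0.0000 - (4)·0.0000) / (9) = -1.2222
  x_3 = (2 - (2)·0.0000 - (-4)·0.0000) / (9) = 0.2222
Iteration 2:
  x_1 = (-5 - (-3)·-1.2222 - (2)·0.2222) / (9) = -1.0123
  x_2 = (-11 - (1)·-0.5556 - (4)·0.2222) / (9) = -1.2592
  x_3 = (2 - (2)·-0.5556 - (-4)·-1.2222) / (9) = -0.1975
Residual b − A·x = (0.7281, 2.1351, 0.7653); ∞-norm = 2.1351

2.1351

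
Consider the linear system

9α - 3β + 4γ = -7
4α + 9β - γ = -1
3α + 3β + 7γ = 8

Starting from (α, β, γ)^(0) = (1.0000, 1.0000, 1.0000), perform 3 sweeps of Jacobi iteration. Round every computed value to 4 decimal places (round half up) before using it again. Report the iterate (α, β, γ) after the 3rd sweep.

(-1.4345, 0.5473, 1.4588)

Iteration 1:
  α = (-7 - (-3)·1.0000 - (4)·1.0000) / (9) = -0.8889
  β = (-1 - (4)·1.0000 - (-1)·1.0000) / (9) = -0.4444
  γ = (8 - (3)·1.0000 - (3)·1.0000) / (7) = 0.2857
Iteration 2:
  α = (-7 - (-3)·-0.4444 - (4)·0.2857) / (9) = -1.0529
  β = (-1 - (4)·-0.8889 - (-1)·0.2857) / (9) = 0.3157
  γ = (8 - (3)·-0.8889 - (3)·-0.4444) / (7) = 1.7143
Iteration 3:
  α = (-7 - (-3)·0.3157 - (4)·1.7143) / (9) = -1.4345
  β = (-1 - (4)·-1.0529 - (-1)·1.7143) / (9) = 0.5473
  γ = (8 - (3)·-1.0529 - (3)·0.3157) / (7) = 1.4588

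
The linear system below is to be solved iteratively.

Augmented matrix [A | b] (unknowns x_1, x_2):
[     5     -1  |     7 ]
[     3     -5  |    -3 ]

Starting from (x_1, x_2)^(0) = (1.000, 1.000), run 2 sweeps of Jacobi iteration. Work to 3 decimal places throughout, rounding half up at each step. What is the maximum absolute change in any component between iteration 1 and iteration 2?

0.360

Iteration 1:
  x_1 = (7 - (-1)·1.000) / (5) = 1.600
  x_2 = (-3 - (3)·1.000) / (-5) = 1.200
Iteration 2:
  x_1 = (7 - (-1)·1.200) / (5) = 1.640
  x_2 = (-3 - (3)·1.600) / (-5) = 1.560
Change: (0.040, 0.360) → max |·| = 0.360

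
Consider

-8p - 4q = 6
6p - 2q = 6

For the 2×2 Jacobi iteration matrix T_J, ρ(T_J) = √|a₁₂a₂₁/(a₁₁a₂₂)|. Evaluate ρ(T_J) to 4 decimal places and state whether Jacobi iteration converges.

1.2247

a₁₂a₂₁/(a₁₁a₂₂) = (-4)·(6) / ((-8)·(-2)) = -1.500000
ρ = √|-1.500000| = √1.500000 = 1.2247
ρ > 1, so Jacobi diverges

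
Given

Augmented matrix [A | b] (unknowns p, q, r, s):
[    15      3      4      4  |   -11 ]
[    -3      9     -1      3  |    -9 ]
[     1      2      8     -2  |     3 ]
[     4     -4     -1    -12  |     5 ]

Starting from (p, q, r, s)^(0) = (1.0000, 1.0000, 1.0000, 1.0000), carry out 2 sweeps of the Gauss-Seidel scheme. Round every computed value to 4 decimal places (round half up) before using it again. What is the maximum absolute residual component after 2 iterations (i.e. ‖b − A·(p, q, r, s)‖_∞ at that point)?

0.9017

Iteration 1:
  p = (-11 - (3)·1.0000 - (4)·1.0000 - (4)·1.0000) / (15) = -1.4667
  q = (-9 - (-3)·-1.4667 - (-1)·1.0000 - (3)·1.0000) / (9) = -1.7111
  r = (3 - (1)·-1.4667 - (2)·-1.7111 - (-2)·1.0000) / (8) = 1.2361
  s = (5 - (4)·-1.4667 - (-4)·-1.7111 - (-1)·1.2361) / (-12) = -0.4382
Iteration 2:
  p = (-11 - (3)·-1.7111 - (4)·1.2361 - (4)·-0.4382) / (15) = -0.6039
  q = (-9 - (-3)·-0.6039 - (-1)·1.2361 - (3)·-0.4382) / (9) = -0.9179
  r = (3 - (1)·-0.6039 - (2)·-0.9179 - (-2)·-0.4382) / (8) = 0.5704
  s = (5 - (4)·-0.6039 - (-4)·-0.9179 - (-1)·0.5704) / (-12) = -0.3595
Residual b − A·x = (-0.0314, -0.9017, 0.1575, 0.0004); ∞-norm = 0.9017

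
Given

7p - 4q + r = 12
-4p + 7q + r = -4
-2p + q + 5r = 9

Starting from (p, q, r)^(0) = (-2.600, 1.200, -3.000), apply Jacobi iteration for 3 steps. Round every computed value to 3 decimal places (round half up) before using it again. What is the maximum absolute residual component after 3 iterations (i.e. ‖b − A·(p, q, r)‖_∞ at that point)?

5.751

Iteration 1:
  p = (12 - (-4)·1.200 - (1)·-3.000) / (7) = 2.829
  q = (-4 - (-4)·-2.600 - (1)·-3.000) / (7) = -1.629
  r = (9 - (-2)·-2.600 - (1)·1.200) / (5) = 0.520
Iteration 2:
  p = (12 - (-4)·-1.629 - (1)·0.520) / (7) = 0.709
  q = (-4 - (-4)·2.829 - (1)·0.520) / (7) = 0.971
  r = (9 - (-2)·2.829 - (1)·-1.629) / (5) = 3.257
Iteration 3:
  p = (12 - (-4)·0.971 - (1)·3.257) / (7) = 1.804
  q = (-4 - (-4)·0.709 - (1)·3.257) / (7) = -0.632
  r = (9 - (-2)·0.709 - (1)·0.971) / (5) = 1.889
Residual b − A·x = (-5.045, 5.751, 3.795); ∞-norm = 5.751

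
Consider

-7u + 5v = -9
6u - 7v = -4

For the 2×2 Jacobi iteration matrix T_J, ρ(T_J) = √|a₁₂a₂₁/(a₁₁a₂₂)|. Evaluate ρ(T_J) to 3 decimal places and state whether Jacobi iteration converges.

0.782

a₁₂a₂₁/(a₁₁a₂₂) = (5)·(6) / ((-7)·(-7)) = 0.612245
ρ = √|0.612245| = √0.612245 = 0.782
ρ < 1, so Jacobi converges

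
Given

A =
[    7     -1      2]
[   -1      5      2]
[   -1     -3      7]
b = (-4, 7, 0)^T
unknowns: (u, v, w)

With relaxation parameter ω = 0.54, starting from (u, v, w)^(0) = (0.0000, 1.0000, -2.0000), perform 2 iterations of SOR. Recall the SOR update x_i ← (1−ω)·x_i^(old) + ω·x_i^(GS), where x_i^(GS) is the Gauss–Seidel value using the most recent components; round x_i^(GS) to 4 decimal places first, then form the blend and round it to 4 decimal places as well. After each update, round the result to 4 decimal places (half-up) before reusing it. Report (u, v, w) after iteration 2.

(-0.0634, 1.6257, 0.1272)

Iteration 1:
  u: GS value = (-4 - (-1)·1.0000 - (2)·-2.0000) / (7) = 0.1429;  u ← (1−ω)·0.0000 + ω·0.1429 = 0.0772
  v: GS value = (7 - (-1)·0.0772 - (2)·-2.0000) / (5) = 2.2154;  v ← (1−ω)·1.0000 + ω·2.2154 = 1.6563
  w: GS value = (0 - (-1)·0.0772 - (-3)·1.6563) / (7) = 0.7209;  w ← (1−ω)·-2.0000 + ω·0.7209 = -0.5307
Iteration 2:
  u: GS value = (-4 - (-1)·1.6563 - (2)·-0.5307) / (7) = -0.1832;  u ← (1−ω)·0.0772 + ω·-0.1832 = -0.0634
  v: GS value = (7 - (-1)·-0.0634 - (2)·-0.5307) / (5) = 1.5996;  v ← (1−ω)·1.6563 + ω·1.5996 = 1.6257
  w: GS value = (0 - (-1)·-0.0634 - (-3)·1.6257) / (7) = 0.6877;  w ← (1−ω)·-0.5307 + ω·0.6877 = 0.1272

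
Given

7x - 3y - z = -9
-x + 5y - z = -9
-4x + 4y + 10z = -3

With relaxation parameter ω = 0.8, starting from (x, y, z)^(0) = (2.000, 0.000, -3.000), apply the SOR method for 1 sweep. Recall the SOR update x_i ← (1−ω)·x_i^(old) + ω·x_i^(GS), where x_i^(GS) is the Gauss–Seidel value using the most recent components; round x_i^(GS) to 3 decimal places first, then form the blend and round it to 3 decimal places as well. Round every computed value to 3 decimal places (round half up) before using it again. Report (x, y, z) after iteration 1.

(-0.971, -2.075, -0.486)

Iteration 1:
  x: GS value = (-9 - (-3)·0.000 - (-1)·-3.000) / (7) = -1.714;  x ← (1−ω)·2.000 + ω·-1.714 = -0.971
  y: GS value = (-9 - (-1)·-0.971 - (-1)·-3.000) / (5) = -2.594;  y ← (1−ω)·0.000 + ω·-2.594 = -2.075
  z: GS value = (-3 - (-4)·-0.971 - (4)·-2.075) / (10) = 0.142;  z ← (1−ω)·-3.000 + ω·0.142 = -0.486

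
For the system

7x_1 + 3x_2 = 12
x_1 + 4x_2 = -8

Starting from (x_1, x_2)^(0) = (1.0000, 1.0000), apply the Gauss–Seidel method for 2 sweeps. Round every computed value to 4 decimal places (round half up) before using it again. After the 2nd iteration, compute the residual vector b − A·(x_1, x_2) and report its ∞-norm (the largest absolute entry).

1.0675

Iteration 1:
  x_1 = (12 - (3)·1.0000) / (7) = 1.2857
  x_2 = (-8 - (1)·1.2857) / (4) = -2.3214
Iteration 2:
  x_1 = (12 - (3)·-2.3214) / (7) = 2.7092
  x_2 = (-8 - (1)·2.7092) / (4) = -2.6773
Residual b − A·x = (1.0675, 0.0000); ∞-norm = 1.0675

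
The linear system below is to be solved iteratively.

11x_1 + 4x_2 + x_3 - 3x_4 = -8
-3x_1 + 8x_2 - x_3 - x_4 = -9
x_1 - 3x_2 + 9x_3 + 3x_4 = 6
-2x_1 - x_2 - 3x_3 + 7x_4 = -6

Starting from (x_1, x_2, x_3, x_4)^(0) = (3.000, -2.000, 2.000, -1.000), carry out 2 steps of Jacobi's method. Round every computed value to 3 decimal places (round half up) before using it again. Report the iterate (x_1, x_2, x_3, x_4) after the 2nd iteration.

(-0.617, -1.224, 0.569, -0.969)

Iteration 1:
  x_1 = (-8 - (4)·-2.000 - (1)·2.000 - (-3)·-1.000) / (11) = -0.455
  x_2 = (-9 - (-3)·3.000 - (-1)·2.000 - (-1)·-1.000) / (8) = 0.125
  x_3 = (6 - (1)·3.000 - (-3)·-2.000 - (3)·-1.000) / (9) = 0.000
  x_4 = (-6 - (-2)·3.000 - (-1)·-2.000 - (-3)·2.000) / (7) = 0.571
Iteration 2:
  x_1 = (-8 - (4)·0.125 - (1)·0.000 - (-3)·0.571) / (11) = -0.617
  x_2 = (-9 - (-3)·-0.455 - (-1)·0.000 - (-1)·0.571) / (8) = -1.224
  x_3 = (6 - (1)·-0.455 - (-3)·0.125 - (3)·0.571) / (9) = 0.569
  x_4 = (-6 - (-2)·-0.455 - (-1)·0.125 - (-3)·0.000) / (7) = -0.969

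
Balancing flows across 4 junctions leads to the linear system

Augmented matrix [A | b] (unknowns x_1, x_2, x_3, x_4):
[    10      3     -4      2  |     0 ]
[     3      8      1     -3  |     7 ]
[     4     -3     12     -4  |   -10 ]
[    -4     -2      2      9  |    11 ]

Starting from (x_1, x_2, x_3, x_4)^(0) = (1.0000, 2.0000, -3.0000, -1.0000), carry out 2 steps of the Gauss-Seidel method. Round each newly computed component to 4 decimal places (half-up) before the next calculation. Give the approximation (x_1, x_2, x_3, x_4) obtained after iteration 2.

Iteration 1:
  x_1 = (0 - (3)·2.0000 - (-4)·-3.0000 - (2)·-1.0000) / (10) = -1.6000
  x_2 = (7 - (3)·-1.6000 - (1)·-3.0000 - (-3)·-1.0000) / (8) = 1.4750
  x_3 = (-10 - (4)·-1.6000 - (-3)·1.4750 - (-4)·-1.0000) / (12) = -0.2646
  x_4 = (11 - (-4)·-1.6000 - (-2)·1.4750 - (2)·-0.2646) / (9) = 0.8977
Iteration 2:
  x_1 = (0 - (3)·1.4750 - (-4)·-0.2646 - (2)·0.8977) / (10) = -0.7279
  x_2 = (7 - (3)·-0.7279 - (1)·-0.2646 - (-3)·0.8977) / (8) = 1.5177
  x_3 = (-10 - (4)·-0.7279 - (-3)·1.5177 - (-4)·0.8977) / (12) = 0.0880
  x_4 = (11 - (-4)·-0.7279 - (-2)·1.5177 - (2)·0.0880) / (9) = 1.2164

(-0.7279, 1.5177, 0.0880, 1.2164)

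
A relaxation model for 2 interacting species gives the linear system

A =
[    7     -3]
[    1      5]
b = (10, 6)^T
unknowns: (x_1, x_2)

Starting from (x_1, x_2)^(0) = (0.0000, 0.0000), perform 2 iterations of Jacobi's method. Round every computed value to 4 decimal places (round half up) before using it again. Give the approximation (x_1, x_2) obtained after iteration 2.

Iteration 1:
  x_1 = (10 - (-3)·0.0000) / (7) = 1.4286
  x_2 = (6 - (1)·0.0000) / (5) = 1.2000
Iteration 2:
  x_1 = (10 - (-3)·1.2000) / (7) = 1.9429
  x_2 = (6 - (1)·1.4286) / (5) = 0.9143

(1.9429, 0.9143)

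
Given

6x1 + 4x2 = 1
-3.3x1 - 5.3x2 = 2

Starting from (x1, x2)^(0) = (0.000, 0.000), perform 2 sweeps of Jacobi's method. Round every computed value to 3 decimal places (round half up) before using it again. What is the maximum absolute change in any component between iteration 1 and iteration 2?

Iteration 1:
  x1 = (1 - (4)·0.000) / (6) = 0.167
  x2 = (2 - (-3.3)·0.000) / (-5.3) = -0.377
Iteration 2:
  x1 = (1 - (4)·-0.377) / (6) = 0.418
  x2 = (2 - (-3.3)·0.167) / (-5.3) = -0.481
Change: (0.251, -0.104) → max |·| = 0.251

0.251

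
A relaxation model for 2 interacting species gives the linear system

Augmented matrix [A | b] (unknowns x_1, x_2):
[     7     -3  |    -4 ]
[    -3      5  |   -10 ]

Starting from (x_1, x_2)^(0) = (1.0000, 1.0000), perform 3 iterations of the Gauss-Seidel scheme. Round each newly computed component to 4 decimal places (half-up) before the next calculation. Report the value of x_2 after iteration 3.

Iteration 1:
  x_1 = (-4 - (-3)·1.0000) / (7) = -0.1429
  x_2 = (-10 - (-3)·-0.1429) / (5) = -2.0857
Iteration 2:
  x_1 = (-4 - (-3)·-2.0857) / (7) = -1.4653
  x_2 = (-10 - (-3)·-1.4653) / (5) = -2.8792
Iteration 3:
  x_1 = (-4 - (-3)·-2.8792) / (7) = -1.8054
  x_2 = (-10 - (-3)·-1.8054) / (5) = -3.0832

-3.0832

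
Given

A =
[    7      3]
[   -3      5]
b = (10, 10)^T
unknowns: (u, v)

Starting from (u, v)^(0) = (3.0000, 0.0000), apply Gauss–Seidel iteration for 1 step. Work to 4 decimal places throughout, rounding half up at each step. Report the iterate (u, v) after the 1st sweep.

Iteration 1:
  u = (10 - (3)·0.0000) / (7) = 1.4286
  v = (10 - (-3)·1.4286) / (5) = 2.8572

(1.4286, 2.8572)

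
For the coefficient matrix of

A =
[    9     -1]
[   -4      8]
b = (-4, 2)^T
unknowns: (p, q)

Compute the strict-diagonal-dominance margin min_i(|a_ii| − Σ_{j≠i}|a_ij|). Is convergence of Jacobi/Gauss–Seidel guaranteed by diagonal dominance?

row 1: |9| − (1) = 8
row 2: |8| − (4) = 4
minimum over rows = 4 → strictly diagonally dominant (convergence guaranteed)

4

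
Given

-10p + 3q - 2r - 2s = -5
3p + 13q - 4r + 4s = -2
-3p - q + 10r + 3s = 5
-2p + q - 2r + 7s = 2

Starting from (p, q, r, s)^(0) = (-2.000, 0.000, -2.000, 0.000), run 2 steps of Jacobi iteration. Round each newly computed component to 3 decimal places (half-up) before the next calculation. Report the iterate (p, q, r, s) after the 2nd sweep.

Iteration 1:
  p = (-5 - (3)·0.000 - (-2)·-2.000 - (-2)·0.000) / (-10) = 0.900
  q = (-2 - (3)·-2.000 - (-4)·-2.000 - (4)·0.000) / (13) = -0.308
  r = (5 - (-3)·-2.000 - (-1)·0.000 - (3)·0.000) / (10) = -0.100
  s = (2 - (-2)·-2.000 - (1)·0.000 - (-2)·-2.000) / (7) = -0.857
Iteration 2:
  p = (-5 - (3)·-0.308 - (-2)·-0.100 - (-2)·-0.857) / (-10) = 0.599
  q = (-2 - (3)·0.900 - (-4)·-0.100 - (4)·-0.857) / (13) = -0.129
  r = (5 - (-3)·0.900 - (-1)·-0.308 - (3)·-0.857) / (10) = 0.996
  s = (2 - (-2)·0.900 - (1)·-0.308 - (-2)·-0.100) / (7) = 0.558

(0.599, -0.129, 0.996, 0.558)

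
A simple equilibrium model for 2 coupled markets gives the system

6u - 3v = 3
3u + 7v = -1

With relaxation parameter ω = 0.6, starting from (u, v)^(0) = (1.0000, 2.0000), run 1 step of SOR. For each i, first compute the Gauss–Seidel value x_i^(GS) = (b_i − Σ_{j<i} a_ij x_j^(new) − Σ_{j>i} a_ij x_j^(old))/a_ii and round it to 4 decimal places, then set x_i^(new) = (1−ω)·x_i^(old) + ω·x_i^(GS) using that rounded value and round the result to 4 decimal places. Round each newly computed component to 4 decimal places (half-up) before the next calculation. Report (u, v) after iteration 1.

Iteration 1:
  u: GS value = (3 - (-3)·2.0000) / (6) = 1.5000;  u ← (1−ω)·1.0000 + ω·1.5000 = 1.3000
  v: GS value = (-1 - (3)·1.3000) / (7) = -0.7000;  v ← (1−ω)·2.0000 + ω·-0.7000 = 0.3800

(1.3000, 0.3800)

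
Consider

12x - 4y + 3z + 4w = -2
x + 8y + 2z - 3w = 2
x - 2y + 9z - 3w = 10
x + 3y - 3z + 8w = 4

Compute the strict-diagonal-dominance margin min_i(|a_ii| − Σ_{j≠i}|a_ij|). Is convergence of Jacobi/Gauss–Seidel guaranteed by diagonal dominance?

1

row 1: |12| − (4+3+4) = 1
row 2: |8| − (1+2+3) = 2
row 3: |9| − (1+2+3) = 3
row 4: |8| − (1+3+3) = 1
minimum over rows = 1 → strictly diagonally dominant (convergence guaranteed)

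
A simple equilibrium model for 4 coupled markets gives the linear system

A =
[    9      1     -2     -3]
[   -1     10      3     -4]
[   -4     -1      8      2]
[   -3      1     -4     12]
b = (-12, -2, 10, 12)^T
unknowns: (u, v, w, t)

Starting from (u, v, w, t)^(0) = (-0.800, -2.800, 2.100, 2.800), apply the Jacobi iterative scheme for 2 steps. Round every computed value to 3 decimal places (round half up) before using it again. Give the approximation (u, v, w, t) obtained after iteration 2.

Iteration 1:
  u = (-12 - (1)·-2.800 - (-2)·2.100 - (-3)·2.800) / (9) = 0.378
  v = (-2 - (-1)·-0.800 - (3)·2.100 - (-4)·2.800) / (10) = 0.210
  w = (10 - (-4)·-0.800 - (-1)·-2.800 - (2)·2.800) / (8) = -0.200
  t = (12 - (-3)·-0.800 - (1)·-2.800 - (-4)·2.100) / (12) = 1.733
Iteration 2:
  u = (-12 - (1)·0.210 - (-2)·-0.200 - (-3)·1.733) / (9) = -0.823
  v = (-2 - (-1)·0.378 - (3)·-0.200 - (-4)·1.733) / (10) = 0.591
  w = (10 - (-4)·0.378 - (-1)·0.210 - (2)·1.733) / (8) = 1.032
  t = (12 - (-3)·0.378 - (1)·0.210 - (-4)·-0.200) / (12) = 1.010

(-0.823, 0.591, 1.032, 1.010)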